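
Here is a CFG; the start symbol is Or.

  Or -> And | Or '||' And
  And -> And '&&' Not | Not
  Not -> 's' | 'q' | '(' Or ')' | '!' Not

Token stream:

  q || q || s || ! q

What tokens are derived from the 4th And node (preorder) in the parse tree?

[Or [Or [Or [Or [And [Not q]]] || [And [Not q]]] || [And [Not s]]] || [And [Not ! [Not q]]]]

! q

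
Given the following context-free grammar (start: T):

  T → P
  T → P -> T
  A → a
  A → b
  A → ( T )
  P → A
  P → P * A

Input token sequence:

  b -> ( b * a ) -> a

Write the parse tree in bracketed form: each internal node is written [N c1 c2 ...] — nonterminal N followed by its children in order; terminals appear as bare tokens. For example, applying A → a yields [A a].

T
P -> T
A -> T
b -> T
b -> P -> T
b -> A -> T
b -> ( T ) -> T
b -> ( P ) -> T
b -> ( P * A ) -> T
b -> ( A * A ) -> T
b -> ( b * A ) -> T
b -> ( b * a ) -> T
b -> ( b * a ) -> P
b -> ( b * a ) -> A
b -> ( b * a ) -> a

[T [P [A b]] -> [T [P [A ( [T [P [P [A b]] * [A a]]] )]] -> [T [P [A a]]]]]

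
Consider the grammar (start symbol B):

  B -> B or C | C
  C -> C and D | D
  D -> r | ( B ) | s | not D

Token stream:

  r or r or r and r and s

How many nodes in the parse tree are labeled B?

3

[B [B [B [C [D r]]] or [C [D r]]] or [C [C [C [D r]] and [D r]] and [D s]]]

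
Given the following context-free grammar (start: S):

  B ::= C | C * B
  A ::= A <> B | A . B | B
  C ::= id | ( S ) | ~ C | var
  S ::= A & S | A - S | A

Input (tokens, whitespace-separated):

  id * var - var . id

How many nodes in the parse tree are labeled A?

[S [A [B [C id] * [B [C var]]]] - [S [A [A [B [C var]]] . [B [C id]]]]]

3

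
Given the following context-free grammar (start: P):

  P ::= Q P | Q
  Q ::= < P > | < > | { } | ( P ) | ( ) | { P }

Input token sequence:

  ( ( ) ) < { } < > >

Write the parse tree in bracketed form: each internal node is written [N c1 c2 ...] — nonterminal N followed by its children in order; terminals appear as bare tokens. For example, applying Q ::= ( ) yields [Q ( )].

P
Q P
( P ) P
( Q ) P
( ( ) ) P
( ( ) ) Q
( ( ) ) < P >
( ( ) ) < Q P >
( ( ) ) < { } P >
( ( ) ) < { } Q >
( ( ) ) < { } < > >

[P [Q ( [P [Q ( )]] )] [P [Q < [P [Q { }] [P [Q < >]]] >]]]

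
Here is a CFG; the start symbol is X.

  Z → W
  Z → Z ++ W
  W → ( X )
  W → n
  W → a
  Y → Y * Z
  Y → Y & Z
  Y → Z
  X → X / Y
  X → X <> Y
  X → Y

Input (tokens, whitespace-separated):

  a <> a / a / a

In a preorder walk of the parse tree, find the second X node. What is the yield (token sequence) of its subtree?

[X [X [X [X [Y [Z [W a]]]] <> [Y [Z [W a]]]] / [Y [Z [W a]]]] / [Y [Z [W a]]]]

a <> a / a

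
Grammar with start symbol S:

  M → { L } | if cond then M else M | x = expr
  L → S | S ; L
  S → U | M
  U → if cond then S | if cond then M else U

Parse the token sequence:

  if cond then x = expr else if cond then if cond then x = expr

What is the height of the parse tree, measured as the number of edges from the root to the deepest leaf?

7

[S [U if cond then [M x = expr] else [U if cond then [S [U if cond then [S [M x = expr]]]]]]]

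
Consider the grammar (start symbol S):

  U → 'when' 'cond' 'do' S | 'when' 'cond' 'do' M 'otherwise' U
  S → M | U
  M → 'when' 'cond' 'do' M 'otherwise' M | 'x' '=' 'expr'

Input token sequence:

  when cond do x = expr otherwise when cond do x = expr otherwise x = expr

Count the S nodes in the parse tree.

1

[S [M when cond do [M x = expr] otherwise [M when cond do [M x = expr] otherwise [M x = expr]]]]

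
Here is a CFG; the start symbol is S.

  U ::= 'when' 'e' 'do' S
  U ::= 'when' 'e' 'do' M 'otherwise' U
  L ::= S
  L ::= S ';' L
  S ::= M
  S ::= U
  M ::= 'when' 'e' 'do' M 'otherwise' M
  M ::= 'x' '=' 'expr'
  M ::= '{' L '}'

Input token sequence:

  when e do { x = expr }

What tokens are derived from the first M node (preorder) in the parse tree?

{ x = expr }

[S [U when e do [S [M { [L [S [M x = expr]]] }]]]]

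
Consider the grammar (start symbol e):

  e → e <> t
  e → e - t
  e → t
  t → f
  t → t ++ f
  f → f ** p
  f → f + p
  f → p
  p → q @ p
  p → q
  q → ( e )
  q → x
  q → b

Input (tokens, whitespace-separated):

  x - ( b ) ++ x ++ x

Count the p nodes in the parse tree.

5

[e [e [t [f [p [q x]]]]] - [t [t [t [f [p [q ( [e [t [f [p [q b]]]]] )]]]] ++ [f [p [q x]]]] ++ [f [p [q x]]]]]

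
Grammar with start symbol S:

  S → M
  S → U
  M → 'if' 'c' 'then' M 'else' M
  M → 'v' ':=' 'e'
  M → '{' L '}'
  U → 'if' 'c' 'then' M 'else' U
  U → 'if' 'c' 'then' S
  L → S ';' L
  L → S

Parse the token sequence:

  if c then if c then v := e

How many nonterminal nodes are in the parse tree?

6

[S [U if c then [S [U if c then [S [M v := e]]]]]]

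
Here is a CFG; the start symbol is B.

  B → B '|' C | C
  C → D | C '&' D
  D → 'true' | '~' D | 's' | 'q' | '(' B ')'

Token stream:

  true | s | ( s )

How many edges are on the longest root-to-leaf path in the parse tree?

6

[B [B [B [C [D true]]] | [C [D s]]] | [C [D ( [B [C [D s]]] )]]]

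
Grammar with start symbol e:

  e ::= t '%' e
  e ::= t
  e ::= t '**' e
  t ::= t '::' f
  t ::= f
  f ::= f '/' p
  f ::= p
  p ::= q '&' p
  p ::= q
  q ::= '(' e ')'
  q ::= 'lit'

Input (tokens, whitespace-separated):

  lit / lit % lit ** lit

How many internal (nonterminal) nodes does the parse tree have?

18

[e [t [f [f [p [q lit]]] / [p [q lit]]]] % [e [t [f [p [q lit]]]] ** [e [t [f [p [q lit]]]]]]]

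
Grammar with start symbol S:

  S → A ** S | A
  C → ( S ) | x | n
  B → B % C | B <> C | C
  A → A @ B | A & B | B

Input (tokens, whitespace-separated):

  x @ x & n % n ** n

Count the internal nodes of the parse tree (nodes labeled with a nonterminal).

[S [A [A [A [B [C x]]] @ [B [C x]]] & [B [B [C n]] % [C n]]] ** [S [A [B [C n]]]]]

16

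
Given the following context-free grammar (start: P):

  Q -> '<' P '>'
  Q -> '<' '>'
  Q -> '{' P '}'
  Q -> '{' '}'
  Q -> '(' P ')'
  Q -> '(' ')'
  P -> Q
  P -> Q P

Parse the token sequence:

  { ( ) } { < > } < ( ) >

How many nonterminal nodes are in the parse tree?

12

[P [Q { [P [Q ( )]] }] [P [Q { [P [Q < >]] }] [P [Q < [P [Q ( )]] >]]]]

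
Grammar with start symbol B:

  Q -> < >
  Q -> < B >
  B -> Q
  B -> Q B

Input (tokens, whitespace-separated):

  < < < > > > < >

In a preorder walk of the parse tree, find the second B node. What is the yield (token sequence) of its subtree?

[B [Q < [B [Q < [B [Q < >]] >]] >] [B [Q < >]]]

< < > >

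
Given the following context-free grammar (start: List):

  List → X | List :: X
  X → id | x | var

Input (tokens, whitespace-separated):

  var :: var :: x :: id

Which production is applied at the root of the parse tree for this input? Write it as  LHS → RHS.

List → List :: X

[List [List [List [List [X var]] :: [X var]] :: [X x]] :: [X id]]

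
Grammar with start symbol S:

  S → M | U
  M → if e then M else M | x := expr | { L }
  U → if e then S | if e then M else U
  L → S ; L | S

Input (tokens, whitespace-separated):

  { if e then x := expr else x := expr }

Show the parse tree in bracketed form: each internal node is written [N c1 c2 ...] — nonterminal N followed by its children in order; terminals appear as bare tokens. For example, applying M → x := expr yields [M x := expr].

[S [M { [L [S [M if e then [M x := expr] else [M x := expr]]]] }]]

S
M
{ L }
{ S }
{ M }
{ if e then M else M }
{ if e then x := expr else M }
{ if e then x := expr else x := expr }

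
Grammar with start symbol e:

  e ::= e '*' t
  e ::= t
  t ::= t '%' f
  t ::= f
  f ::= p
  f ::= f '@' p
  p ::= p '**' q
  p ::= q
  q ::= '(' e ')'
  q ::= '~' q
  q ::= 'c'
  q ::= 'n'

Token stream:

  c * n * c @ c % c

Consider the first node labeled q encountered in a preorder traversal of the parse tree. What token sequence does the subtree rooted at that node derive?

c

[e [e [e [t [f [p [q c]]]]] * [t [f [p [q n]]]]] * [t [t [f [f [p [q c]]] @ [p [q c]]]] % [f [p [q c]]]]]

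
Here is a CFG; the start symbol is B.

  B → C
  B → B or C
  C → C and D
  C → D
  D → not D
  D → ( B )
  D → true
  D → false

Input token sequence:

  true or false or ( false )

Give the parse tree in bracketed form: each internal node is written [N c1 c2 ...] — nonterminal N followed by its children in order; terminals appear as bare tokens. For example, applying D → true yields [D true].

[B [B [B [C [D true]]] or [C [D false]]] or [C [D ( [B [C [D false]]] )]]]

B
B or C
B or C or C
C or C or C
D or C or C
true or C or C
true or D or C
true or false or C
true or false or D
true or false or ( B )
true or false or ( C )
true or false or ( D )
true or false or ( false )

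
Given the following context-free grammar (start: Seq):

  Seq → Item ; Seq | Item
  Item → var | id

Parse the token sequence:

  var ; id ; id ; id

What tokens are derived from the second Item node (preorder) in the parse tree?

[Seq [Item var] ; [Seq [Item id] ; [Seq [Item id] ; [Seq [Item id]]]]]

id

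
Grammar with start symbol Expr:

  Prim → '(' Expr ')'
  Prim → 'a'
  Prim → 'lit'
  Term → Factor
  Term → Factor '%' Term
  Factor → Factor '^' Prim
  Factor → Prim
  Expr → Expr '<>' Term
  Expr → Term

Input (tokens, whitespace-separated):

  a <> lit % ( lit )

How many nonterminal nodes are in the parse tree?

15

[Expr [Expr [Term [Factor [Prim a]]]] <> [Term [Factor [Prim lit]] % [Term [Factor [Prim ( [Expr [Term [Factor [Prim lit]]]] )]]]]]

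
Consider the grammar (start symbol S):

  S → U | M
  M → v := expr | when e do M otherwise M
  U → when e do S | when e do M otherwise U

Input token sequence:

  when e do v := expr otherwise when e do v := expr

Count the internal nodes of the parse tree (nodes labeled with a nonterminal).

[S [U when e do [M v := expr] otherwise [U when e do [S [M v := expr]]]]]

6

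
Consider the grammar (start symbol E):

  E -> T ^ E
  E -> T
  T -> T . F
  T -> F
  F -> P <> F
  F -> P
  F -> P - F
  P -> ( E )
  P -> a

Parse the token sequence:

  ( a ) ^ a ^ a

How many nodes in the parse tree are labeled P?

4

[E [T [F [P ( [E [T [F [P a]]]] )]]] ^ [E [T [F [P a]]] ^ [E [T [F [P a]]]]]]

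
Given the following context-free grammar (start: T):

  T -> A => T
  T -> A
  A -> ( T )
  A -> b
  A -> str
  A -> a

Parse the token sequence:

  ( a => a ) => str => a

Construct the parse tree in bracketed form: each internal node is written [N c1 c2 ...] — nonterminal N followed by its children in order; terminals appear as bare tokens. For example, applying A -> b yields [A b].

[T [A ( [T [A a] => [T [A a]]] )] => [T [A str] => [T [A a]]]]

T
A => T
( T ) => T
( A => T ) => T
( a => T ) => T
( a => A ) => T
( a => a ) => T
( a => a ) => A => T
( a => a ) => str => T
( a => a ) => str => A
( a => a ) => str => a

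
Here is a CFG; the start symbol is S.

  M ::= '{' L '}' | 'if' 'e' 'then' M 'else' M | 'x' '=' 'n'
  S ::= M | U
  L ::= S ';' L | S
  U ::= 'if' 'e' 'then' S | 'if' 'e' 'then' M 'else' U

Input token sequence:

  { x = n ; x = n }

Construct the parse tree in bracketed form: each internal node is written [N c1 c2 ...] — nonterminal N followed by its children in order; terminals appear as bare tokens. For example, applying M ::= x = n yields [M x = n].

S
M
{ L }
{ S ; L }
{ M ; L }
{ x = n ; L }
{ x = n ; S }
{ x = n ; M }
{ x = n ; x = n }

[S [M { [L [S [M x = n]] ; [L [S [M x = n]]]] }]]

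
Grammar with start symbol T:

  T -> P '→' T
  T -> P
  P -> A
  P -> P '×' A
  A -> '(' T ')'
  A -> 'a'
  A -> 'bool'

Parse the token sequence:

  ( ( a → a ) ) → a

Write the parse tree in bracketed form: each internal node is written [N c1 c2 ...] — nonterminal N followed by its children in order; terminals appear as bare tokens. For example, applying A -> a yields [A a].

T
P → T
A → T
( T ) → T
( P ) → T
( A ) → T
( ( T ) ) → T
( ( P → T ) ) → T
( ( A → T ) ) → T
( ( a → T ) ) → T
( ( a → P ) ) → T
( ( a → A ) ) → T
( ( a → a ) ) → T
( ( a → a ) ) → P
( ( a → a ) ) → A
( ( a → a ) ) → a

[T [P [A ( [T [P [A ( [T [P [A a]] → [T [P [A a]]]] )]]] )]] → [T [P [A a]]]]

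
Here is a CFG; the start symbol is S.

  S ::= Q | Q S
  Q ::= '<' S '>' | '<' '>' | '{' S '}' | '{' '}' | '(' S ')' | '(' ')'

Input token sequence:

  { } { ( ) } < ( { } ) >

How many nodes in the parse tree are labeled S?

[S [Q { }] [S [Q { [S [Q ( )]] }] [S [Q < [S [Q ( [S [Q { }]] )]] >]]]]

6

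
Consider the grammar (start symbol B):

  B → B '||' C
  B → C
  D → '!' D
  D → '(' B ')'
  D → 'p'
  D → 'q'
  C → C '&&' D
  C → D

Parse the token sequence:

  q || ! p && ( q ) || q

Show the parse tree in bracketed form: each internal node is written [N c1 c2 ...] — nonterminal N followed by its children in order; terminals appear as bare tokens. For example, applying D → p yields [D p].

B
B || C
B || C || C
C || C || C
D || C || C
q || C || C
q || C && D || C
q || D && D || C
q || ! D && D || C
q || ! p && D || C
q || ! p && ( B ) || C
q || ! p && ( C ) || C
q || ! p && ( D ) || C
q || ! p && ( q ) || C
q || ! p && ( q ) || D
q || ! p && ( q ) || q

[B [B [B [C [D q]]] || [C [C [D ! [D p]]] && [D ( [B [C [D q]]] )]]] || [C [D q]]]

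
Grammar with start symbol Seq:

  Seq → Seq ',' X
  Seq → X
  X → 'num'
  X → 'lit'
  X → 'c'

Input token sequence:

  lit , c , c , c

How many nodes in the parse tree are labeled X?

4

[Seq [Seq [Seq [Seq [X lit]] , [X c]] , [X c]] , [X c]]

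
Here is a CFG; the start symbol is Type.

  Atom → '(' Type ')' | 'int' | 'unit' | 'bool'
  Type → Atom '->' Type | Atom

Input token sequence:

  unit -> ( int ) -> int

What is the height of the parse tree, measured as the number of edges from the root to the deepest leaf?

5

[Type [Atom unit] -> [Type [Atom ( [Type [Atom int]] )] -> [Type [Atom int]]]]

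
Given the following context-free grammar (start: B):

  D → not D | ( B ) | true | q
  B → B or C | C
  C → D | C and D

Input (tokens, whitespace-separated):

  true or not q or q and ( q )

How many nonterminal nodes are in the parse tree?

15

[B [B [B [C [D true]]] or [C [D not [D q]]]] or [C [C [D q]] and [D ( [B [C [D q]]] )]]]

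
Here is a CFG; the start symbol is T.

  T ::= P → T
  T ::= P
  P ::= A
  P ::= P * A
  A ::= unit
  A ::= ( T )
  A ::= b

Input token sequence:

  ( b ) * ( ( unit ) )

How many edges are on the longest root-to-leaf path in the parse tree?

9

[T [P [P [A ( [T [P [A b]]] )]] * [A ( [T [P [A ( [T [P [A unit]]] )]]] )]]]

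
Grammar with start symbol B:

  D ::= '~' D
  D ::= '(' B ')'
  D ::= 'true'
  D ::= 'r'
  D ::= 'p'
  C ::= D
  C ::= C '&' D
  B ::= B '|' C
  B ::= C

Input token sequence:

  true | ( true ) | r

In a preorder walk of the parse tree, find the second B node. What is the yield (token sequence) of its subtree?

[B [B [B [C [D true]]] | [C [D ( [B [C [D true]]] )]]] | [C [D r]]]

true | ( true )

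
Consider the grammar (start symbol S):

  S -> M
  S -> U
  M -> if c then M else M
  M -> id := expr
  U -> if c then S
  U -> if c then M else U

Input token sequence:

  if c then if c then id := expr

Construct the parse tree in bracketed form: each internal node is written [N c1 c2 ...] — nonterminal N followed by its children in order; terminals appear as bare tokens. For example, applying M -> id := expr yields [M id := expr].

S
U
if c then S
if c then U
if c then if c then S
if c then if c then M
if c then if c then id := expr

[S [U if c then [S [U if c then [S [M id := expr]]]]]]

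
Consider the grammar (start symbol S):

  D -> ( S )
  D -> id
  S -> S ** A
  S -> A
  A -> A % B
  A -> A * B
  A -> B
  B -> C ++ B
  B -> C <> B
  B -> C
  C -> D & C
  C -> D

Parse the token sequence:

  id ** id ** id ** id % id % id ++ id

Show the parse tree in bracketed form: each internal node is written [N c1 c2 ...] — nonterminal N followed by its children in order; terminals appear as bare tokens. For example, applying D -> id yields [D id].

[S [S [S [S [A [B [C [D id]]]]] ** [A [B [C [D id]]]]] ** [A [B [C [D id]]]]] ** [A [A [A [B [C [D id]]]] % [B [C [D id]]]] % [B [C [D id]] ++ [B [C [D id]]]]]]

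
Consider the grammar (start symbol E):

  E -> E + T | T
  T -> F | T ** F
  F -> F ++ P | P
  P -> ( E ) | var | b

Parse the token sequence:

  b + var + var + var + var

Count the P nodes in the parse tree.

[E [E [E [E [E [T [F [P b]]]] + [T [F [P var]]]] + [T [F [P var]]]] + [T [F [P var]]]] + [T [F [P var]]]]

5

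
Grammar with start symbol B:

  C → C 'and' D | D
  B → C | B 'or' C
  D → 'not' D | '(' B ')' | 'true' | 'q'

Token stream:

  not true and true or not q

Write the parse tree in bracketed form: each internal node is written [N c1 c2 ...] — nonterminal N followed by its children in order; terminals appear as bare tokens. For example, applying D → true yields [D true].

B
B or C
C or C
C and D or C
D and D or C
not D and D or C
not true and D or C
not true and true or C
not true and true or D
not true and true or not D
not true and true or not q

[B [B [C [C [D not [D true]]] and [D true]]] or [C [D not [D q]]]]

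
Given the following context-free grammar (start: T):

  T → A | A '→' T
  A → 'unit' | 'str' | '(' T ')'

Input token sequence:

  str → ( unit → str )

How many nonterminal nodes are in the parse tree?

[T [A str] → [T [A ( [T [A unit] → [T [A str]]] )]]]

8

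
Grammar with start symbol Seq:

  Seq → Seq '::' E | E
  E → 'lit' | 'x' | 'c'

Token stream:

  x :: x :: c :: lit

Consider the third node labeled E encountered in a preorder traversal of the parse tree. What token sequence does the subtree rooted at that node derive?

[Seq [Seq [Seq [Seq [E x]] :: [E x]] :: [E c]] :: [E lit]]

c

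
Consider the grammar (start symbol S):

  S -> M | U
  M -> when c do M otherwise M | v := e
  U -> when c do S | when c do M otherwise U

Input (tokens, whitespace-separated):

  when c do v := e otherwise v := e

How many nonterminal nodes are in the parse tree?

4

[S [M when c do [M v := e] otherwise [M v := e]]]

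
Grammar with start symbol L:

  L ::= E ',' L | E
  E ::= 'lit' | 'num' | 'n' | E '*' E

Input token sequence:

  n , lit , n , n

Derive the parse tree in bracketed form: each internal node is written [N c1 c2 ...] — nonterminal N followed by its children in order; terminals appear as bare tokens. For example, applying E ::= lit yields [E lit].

[L [E n] , [L [E lit] , [L [E n] , [L [E n]]]]]

L
E , L
n , L
n , E , L
n , lit , L
n , lit , E , L
n , lit , n , L
n , lit , n , E
n , lit , n , n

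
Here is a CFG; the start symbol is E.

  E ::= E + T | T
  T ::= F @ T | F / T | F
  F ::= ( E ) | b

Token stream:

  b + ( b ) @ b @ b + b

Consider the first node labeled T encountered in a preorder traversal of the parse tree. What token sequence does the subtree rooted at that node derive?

b

[E [E [E [T [F b]]] + [T [F ( [E [T [F b]]] )] @ [T [F b] @ [T [F b]]]]] + [T [F b]]]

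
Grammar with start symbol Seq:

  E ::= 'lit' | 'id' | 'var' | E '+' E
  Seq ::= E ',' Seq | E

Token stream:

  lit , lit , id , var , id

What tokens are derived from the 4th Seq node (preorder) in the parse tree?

var , id

[Seq [E lit] , [Seq [E lit] , [Seq [E id] , [Seq [E var] , [Seq [E id]]]]]]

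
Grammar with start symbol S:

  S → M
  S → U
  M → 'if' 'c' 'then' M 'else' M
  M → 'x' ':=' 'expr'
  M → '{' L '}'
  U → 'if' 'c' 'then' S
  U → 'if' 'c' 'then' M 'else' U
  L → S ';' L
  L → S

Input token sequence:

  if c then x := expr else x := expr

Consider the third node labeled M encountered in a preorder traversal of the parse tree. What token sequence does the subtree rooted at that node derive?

[S [M if c then [M x := expr] else [M x := expr]]]

x := expr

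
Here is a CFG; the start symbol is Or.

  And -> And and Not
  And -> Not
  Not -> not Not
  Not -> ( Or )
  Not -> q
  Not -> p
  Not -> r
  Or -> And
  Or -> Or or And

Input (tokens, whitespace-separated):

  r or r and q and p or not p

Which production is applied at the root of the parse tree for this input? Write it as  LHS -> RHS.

[Or [Or [Or [And [Not r]]] or [And [And [And [Not r]] and [Not q]] and [Not p]]] or [And [Not not [Not p]]]]

Or -> Or or And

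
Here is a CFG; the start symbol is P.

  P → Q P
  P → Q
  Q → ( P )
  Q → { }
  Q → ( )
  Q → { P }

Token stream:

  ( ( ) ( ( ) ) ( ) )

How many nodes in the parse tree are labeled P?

[P [Q ( [P [Q ( )] [P [Q ( [P [Q ( )]] )] [P [Q ( )]]]] )]]

5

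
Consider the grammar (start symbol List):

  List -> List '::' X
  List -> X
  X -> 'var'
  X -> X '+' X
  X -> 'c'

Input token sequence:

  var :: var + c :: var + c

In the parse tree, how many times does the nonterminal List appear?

[List [List [List [X var]] :: [X [X var] + [X c]]] :: [X [X var] + [X c]]]

3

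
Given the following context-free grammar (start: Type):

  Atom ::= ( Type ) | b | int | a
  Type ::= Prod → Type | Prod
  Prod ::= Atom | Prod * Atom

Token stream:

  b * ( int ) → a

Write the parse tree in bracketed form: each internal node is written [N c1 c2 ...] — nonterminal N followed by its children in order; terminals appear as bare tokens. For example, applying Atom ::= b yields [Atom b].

Type
Prod → Type
Prod * Atom → Type
Atom * Atom → Type
b * Atom → Type
b * ( Type ) → Type
b * ( Prod ) → Type
b * ( Atom ) → Type
b * ( int ) → Type
b * ( int ) → Prod
b * ( int ) → Atom
b * ( int ) → a

[Type [Prod [Prod [Atom b]] * [Atom ( [Type [Prod [Atom int]]] )]] → [Type [Prod [Atom a]]]]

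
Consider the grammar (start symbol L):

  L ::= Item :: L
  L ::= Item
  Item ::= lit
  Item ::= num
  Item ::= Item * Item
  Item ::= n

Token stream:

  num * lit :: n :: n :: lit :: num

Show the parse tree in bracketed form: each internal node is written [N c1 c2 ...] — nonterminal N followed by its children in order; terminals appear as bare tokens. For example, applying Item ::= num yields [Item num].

[L [Item [Item num] * [Item lit]] :: [L [Item n] :: [L [Item n] :: [L [Item lit] :: [L [Item num]]]]]]

L
Item :: L
Item * Item :: L
num * Item :: L
num * lit :: L
num * lit :: Item :: L
num * lit :: n :: L
num * lit :: n :: Item :: L
num * lit :: n :: n :: L
num * lit :: n :: n :: Item :: L
num * lit :: n :: n :: lit :: L
num * lit :: n :: n :: lit :: Item
num * lit :: n :: n :: lit :: num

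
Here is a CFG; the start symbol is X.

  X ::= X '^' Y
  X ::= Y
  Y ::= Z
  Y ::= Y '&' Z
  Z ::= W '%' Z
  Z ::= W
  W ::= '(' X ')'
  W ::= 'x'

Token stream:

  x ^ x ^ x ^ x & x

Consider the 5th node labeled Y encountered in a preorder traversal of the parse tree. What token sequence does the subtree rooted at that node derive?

[X [X [X [X [Y [Z [W x]]]] ^ [Y [Z [W x]]]] ^ [Y [Z [W x]]]] ^ [Y [Y [Z [W x]]] & [Z [W x]]]]

x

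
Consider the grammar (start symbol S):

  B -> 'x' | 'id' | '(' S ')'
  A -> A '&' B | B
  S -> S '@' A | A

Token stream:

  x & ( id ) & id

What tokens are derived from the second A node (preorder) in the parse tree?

[S [A [A [A [B x]] & [B ( [S [A [B id]]] )]] & [B id]]]

x & ( id )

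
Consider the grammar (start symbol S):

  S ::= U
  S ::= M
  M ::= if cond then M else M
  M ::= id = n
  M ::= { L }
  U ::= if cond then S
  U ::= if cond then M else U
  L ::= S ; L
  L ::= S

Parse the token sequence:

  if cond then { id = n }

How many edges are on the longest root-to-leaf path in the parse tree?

[S [U if cond then [S [M { [L [S [M id = n]]] }]]]]

7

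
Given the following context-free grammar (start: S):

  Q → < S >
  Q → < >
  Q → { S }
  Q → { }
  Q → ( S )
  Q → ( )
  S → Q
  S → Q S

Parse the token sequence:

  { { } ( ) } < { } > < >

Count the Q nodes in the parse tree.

6

[S [Q { [S [Q { }] [S [Q ( )]]] }] [S [Q < [S [Q { }]] >] [S [Q < >]]]]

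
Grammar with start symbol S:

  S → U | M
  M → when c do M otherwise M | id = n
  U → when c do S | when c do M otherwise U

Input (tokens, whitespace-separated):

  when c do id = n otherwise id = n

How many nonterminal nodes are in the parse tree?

[S [M when c do [M id = n] otherwise [M id = n]]]

4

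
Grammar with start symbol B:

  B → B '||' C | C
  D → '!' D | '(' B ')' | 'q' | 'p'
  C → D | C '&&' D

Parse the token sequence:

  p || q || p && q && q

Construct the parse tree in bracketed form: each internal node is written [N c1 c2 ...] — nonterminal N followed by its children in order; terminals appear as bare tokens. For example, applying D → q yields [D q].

B
B || C
B || C || C
C || C || C
D || C || C
p || C || C
p || D || C
p || q || C
p || q || C && D
p || q || C && D && D
p || q || D && D && D
p || q || p && D && D
p || q || p && q && D
p || q || p && q && q

[B [B [B [C [D p]]] || [C [D q]]] || [C [C [C [D p]] && [D q]] && [D q]]]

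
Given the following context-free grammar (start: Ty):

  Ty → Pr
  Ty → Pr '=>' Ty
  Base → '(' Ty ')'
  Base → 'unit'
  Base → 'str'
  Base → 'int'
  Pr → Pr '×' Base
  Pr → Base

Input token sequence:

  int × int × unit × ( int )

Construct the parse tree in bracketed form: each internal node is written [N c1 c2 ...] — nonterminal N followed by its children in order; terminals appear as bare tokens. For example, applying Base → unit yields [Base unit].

Ty
Pr
Pr × Base
Pr × Base × Base
Pr × Base × Base × Base
Base × Base × Base × Base
int × Base × Base × Base
int × int × Base × Base
int × int × unit × Base
int × int × unit × ( Ty )
int × int × unit × ( Pr )
int × int × unit × ( Base )
int × int × unit × ( int )

[Ty [Pr [Pr [Pr [Pr [Base int]] × [Base int]] × [Base unit]] × [Base ( [Ty [Pr [Base int]]] )]]]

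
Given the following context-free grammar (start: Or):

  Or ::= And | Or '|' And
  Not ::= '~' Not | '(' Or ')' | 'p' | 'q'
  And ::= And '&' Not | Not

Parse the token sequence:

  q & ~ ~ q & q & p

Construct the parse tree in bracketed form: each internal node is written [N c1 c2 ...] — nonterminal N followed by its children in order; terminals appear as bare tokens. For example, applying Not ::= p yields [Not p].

Or
And
And & Not
And & Not & Not
And & Not & Not & Not
Not & Not & Not & Not
q & Not & Not & Not
q & ~ Not & Not & Not
q & ~ ~ Not & Not & Not
q & ~ ~ q & Not & Not
q & ~ ~ q & q & Not
q & ~ ~ q & q & p

[Or [And [And [And [And [Not q]] & [Not ~ [Not ~ [Not q]]]] & [Not q]] & [Not p]]]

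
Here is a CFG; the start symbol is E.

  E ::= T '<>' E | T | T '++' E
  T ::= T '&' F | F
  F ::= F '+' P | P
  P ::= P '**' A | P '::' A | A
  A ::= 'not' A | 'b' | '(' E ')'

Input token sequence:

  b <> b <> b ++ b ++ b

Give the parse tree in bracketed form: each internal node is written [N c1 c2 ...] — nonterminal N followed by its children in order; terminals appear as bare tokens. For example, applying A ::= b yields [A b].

[E [T [F [P [A b]]]] <> [E [T [F [P [A b]]]] <> [E [T [F [P [A b]]]] ++ [E [T [F [P [A b]]]] ++ [E [T [F [P [A b]]]]]]]]]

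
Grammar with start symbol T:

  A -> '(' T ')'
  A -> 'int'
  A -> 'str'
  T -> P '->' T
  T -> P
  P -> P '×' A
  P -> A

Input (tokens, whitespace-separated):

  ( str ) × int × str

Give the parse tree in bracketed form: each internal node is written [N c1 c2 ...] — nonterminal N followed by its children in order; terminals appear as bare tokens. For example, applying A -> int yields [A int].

T
P
P × A
P × A × A
A × A × A
( T ) × A × A
( P ) × A × A
( A ) × A × A
( str ) × A × A
( str ) × int × A
( str ) × int × str

[T [P [P [P [A ( [T [P [A str]]] )]] × [A int]] × [A str]]]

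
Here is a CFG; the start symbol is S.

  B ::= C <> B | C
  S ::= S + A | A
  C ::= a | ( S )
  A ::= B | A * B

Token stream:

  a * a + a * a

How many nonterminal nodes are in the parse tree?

14

[S [S [A [A [B [C a]]] * [B [C a]]]] + [A [A [B [C a]]] * [B [C a]]]]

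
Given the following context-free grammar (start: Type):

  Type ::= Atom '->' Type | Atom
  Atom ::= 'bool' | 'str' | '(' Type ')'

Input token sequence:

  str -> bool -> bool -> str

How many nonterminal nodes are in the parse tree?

8

[Type [Atom str] -> [Type [Atom bool] -> [Type [Atom bool] -> [Type [Atom str]]]]]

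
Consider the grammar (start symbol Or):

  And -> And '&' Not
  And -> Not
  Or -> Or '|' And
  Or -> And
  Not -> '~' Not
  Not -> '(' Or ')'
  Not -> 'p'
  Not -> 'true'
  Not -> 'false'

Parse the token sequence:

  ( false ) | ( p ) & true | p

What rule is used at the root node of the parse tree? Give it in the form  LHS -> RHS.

Or -> Or '|' And

[Or [Or [Or [And [Not ( [Or [And [Not false]]] )]]] | [And [And [Not ( [Or [And [Not p]]] )]] & [Not true]]] | [And [Not p]]]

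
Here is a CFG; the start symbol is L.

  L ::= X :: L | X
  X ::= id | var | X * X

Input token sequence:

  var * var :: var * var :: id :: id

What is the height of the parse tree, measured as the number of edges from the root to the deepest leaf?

[L [X [X var] * [X var]] :: [L [X [X var] * [X var]] :: [L [X id] :: [L [X id]]]]]

5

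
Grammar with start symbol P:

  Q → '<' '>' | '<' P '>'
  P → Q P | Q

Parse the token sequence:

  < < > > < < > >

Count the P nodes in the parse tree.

[P [Q < [P [Q < >]] >] [P [Q < [P [Q < >]] >]]]

4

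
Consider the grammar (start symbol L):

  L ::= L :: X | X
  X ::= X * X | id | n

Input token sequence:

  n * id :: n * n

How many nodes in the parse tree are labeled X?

[L [L [X [X n] * [X id]]] :: [X [X n] * [X n]]]

6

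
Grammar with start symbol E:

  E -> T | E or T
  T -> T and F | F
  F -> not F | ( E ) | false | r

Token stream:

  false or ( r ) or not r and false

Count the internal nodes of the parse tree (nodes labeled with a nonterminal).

15

[E [E [E [T [F false]]] or [T [F ( [E [T [F r]]] )]]] or [T [T [F not [F r]]] and [F false]]]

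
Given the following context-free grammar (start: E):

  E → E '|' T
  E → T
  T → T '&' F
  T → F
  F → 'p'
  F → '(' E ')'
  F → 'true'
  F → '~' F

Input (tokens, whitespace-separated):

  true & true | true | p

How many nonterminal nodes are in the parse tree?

11

[E [E [E [T [T [F true]] & [F true]]] | [T [F true]]] | [T [F p]]]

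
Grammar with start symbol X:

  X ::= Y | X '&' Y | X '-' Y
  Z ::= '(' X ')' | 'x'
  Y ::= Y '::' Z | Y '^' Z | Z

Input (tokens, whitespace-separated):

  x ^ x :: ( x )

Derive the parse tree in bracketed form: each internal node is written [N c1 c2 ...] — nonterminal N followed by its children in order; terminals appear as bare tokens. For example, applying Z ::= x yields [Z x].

[X [Y [Y [Y [Z x]] ^ [Z x]] :: [Z ( [X [Y [Z x]]] )]]]

X
Y
Y :: Z
Y ^ Z :: Z
Z ^ Z :: Z
x ^ Z :: Z
x ^ x :: Z
x ^ x :: ( X )
x ^ x :: ( Y )
x ^ x :: ( Z )
x ^ x :: ( x )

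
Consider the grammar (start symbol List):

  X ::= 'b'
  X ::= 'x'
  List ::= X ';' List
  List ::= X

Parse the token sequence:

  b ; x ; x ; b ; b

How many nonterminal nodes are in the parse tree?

10

[List [X b] ; [List [X x] ; [List [X x] ; [List [X b] ; [List [X b]]]]]]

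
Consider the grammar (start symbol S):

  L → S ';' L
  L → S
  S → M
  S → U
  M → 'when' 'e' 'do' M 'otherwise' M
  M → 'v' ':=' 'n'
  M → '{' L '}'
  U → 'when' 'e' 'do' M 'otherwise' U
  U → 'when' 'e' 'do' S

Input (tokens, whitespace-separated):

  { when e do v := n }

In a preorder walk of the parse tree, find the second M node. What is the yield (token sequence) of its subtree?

[S [M { [L [S [U when e do [S [M v := n]]]]] }]]

v := n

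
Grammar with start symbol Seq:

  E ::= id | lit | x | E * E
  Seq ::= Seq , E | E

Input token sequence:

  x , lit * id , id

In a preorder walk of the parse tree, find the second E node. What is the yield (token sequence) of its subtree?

[Seq [Seq [Seq [E x]] , [E [E lit] * [E id]]] , [E id]]

lit * id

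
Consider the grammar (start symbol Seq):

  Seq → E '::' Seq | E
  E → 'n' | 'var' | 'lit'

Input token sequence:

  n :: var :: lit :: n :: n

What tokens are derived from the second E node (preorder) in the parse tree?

[Seq [E n] :: [Seq [E var] :: [Seq [E lit] :: [Seq [E n] :: [Seq [E n]]]]]]

var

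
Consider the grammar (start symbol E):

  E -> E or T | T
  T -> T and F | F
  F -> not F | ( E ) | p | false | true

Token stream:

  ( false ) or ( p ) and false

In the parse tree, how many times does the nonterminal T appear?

[E [E [T [F ( [E [T [F false]]] )]]] or [T [T [F ( [E [T [F p]]] )]] and [F false]]]

5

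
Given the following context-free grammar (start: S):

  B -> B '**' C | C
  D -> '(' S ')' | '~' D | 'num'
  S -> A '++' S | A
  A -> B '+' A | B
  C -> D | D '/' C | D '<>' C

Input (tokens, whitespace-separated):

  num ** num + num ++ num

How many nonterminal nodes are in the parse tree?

17

[S [A [B [B [C [D num]]] ** [C [D num]]] + [A [B [C [D num]]]]] ++ [S [A [B [C [D num]]]]]]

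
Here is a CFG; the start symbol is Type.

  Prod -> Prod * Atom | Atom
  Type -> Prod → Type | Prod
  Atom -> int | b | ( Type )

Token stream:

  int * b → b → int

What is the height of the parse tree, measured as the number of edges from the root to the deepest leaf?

5

[Type [Prod [Prod [Atom int]] * [Atom b]] → [Type [Prod [Atom b]] → [Type [Prod [Atom int]]]]]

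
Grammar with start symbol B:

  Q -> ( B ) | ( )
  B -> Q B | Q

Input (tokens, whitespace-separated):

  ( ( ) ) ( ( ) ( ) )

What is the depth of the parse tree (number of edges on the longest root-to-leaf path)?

6

[B [Q ( [B [Q ( )]] )] [B [Q ( [B [Q ( )] [B [Q ( )]]] )]]]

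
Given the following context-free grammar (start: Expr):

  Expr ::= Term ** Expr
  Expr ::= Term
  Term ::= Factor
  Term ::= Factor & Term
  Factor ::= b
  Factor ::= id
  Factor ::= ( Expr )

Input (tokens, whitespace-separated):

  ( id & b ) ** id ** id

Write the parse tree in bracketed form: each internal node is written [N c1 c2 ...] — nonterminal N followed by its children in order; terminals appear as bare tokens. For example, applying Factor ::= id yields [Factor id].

Expr
Term ** Expr
Factor ** Expr
( Expr ) ** Expr
( Term ) ** Expr
( Factor & Term ) ** Expr
( id & Term ) ** Expr
( id & Factor ) ** Expr
( id & b ) ** Expr
( id & b ) ** Term ** Expr
( id & b ) ** Factor ** Expr
( id & b ) ** id ** Expr
( id & b ) ** id ** Term
( id & b ) ** id ** Factor
( id & b ) ** id ** id

[Expr [Term [Factor ( [Expr [Term [Factor id] & [Term [Factor b]]]] )]] ** [Expr [Term [Factor id]] ** [Expr [Term [Factor id]]]]]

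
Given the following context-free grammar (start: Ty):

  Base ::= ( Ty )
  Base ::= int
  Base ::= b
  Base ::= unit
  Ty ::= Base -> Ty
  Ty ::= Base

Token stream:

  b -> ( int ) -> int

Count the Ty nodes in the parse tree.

4

[Ty [Base b] -> [Ty [Base ( [Ty [Base int]] )] -> [Ty [Base int]]]]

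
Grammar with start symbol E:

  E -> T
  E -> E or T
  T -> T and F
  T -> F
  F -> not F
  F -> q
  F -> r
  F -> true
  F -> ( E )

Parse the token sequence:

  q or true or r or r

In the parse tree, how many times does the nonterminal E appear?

4

[E [E [E [E [T [F q]]] or [T [F true]]] or [T [F r]]] or [T [F r]]]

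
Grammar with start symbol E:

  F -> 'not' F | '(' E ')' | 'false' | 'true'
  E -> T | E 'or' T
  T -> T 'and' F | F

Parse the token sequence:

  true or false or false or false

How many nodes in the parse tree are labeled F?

[E [E [E [E [T [F true]]] or [T [F false]]] or [T [F false]]] or [T [F false]]]

4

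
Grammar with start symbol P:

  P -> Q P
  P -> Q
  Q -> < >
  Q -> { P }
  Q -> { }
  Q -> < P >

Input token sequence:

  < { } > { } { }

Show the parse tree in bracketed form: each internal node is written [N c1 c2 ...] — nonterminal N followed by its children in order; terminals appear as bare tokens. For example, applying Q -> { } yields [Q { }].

P
Q P
< P > P
< Q > P
< { } > P
< { } > Q P
< { } > { } P
< { } > { } Q
< { } > { } { }

[P [Q < [P [Q { }]] >] [P [Q { }] [P [Q { }]]]]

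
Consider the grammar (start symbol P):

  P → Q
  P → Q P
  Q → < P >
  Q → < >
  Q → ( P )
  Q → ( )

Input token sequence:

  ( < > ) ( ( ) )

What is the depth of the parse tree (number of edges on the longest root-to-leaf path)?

5

[P [Q ( [P [Q < >]] )] [P [Q ( [P [Q ( )]] )]]]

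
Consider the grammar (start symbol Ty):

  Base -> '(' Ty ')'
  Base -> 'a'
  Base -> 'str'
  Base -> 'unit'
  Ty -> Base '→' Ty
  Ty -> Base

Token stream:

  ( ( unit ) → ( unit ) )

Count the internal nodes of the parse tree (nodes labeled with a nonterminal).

10

[Ty [Base ( [Ty [Base ( [Ty [Base unit]] )] → [Ty [Base ( [Ty [Base unit]] )]]] )]]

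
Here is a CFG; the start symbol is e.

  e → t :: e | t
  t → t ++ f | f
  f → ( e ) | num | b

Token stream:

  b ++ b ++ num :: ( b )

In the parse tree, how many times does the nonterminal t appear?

5

[e [t [t [t [f b]] ++ [f b]] ++ [f num]] :: [e [t [f ( [e [t [f b]]] )]]]]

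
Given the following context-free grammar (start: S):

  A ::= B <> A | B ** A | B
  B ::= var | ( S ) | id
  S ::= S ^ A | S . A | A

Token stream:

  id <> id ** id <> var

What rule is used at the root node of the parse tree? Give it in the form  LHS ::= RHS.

[S [A [B id] <> [A [B id] ** [A [B id] <> [A [B var]]]]]]

S ::= A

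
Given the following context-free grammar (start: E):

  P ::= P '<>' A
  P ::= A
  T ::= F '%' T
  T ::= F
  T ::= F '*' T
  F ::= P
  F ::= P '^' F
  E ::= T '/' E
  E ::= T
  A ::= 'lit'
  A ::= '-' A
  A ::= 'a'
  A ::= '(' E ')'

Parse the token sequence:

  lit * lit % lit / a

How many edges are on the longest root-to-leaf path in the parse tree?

[E [T [F [P [A lit]]] * [T [F [P [A lit]]] % [T [F [P [A lit]]]]]] / [E [T [F [P [A a]]]]]]

7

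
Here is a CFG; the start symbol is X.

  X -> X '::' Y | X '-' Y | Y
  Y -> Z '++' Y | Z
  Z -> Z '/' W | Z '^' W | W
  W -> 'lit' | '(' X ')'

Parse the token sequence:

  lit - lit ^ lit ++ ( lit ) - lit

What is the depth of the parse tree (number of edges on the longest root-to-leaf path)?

10

[X [X [X [Y [Z [W lit]]]] - [Y [Z [Z [W lit]] ^ [W lit]] ++ [Y [Z [W ( [X [Y [Z [W lit]]]] )]]]]] - [Y [Z [W lit]]]]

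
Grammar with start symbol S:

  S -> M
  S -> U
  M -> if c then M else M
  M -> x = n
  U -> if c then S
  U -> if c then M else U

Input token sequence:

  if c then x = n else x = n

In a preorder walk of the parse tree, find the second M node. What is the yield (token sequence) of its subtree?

[S [M if c then [M x = n] else [M x = n]]]

x = n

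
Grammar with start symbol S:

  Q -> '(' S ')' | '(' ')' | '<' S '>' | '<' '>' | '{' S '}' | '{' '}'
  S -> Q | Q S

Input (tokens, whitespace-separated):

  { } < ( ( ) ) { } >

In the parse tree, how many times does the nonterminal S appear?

[S [Q { }] [S [Q < [S [Q ( [S [Q ( )]] )] [S [Q { }]]] >]]]

5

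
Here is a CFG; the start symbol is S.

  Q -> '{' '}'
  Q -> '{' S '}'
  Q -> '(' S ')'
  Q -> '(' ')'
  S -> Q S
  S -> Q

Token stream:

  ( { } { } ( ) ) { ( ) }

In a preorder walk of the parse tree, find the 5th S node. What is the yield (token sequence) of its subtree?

{ ( ) }

[S [Q ( [S [Q { }] [S [Q { }] [S [Q ( )]]]] )] [S [Q { [S [Q ( )]] }]]]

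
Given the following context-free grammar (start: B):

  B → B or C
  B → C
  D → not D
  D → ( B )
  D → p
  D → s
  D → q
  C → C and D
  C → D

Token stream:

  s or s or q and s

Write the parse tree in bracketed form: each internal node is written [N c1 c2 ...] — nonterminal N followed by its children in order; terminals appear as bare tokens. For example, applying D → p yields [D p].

[B [B [B [C [D s]]] or [C [D s]]] or [C [C [D q]] and [D s]]]

B
B or C
B or C or C
C or C or C
D or C or C
s or C or C
s or D or C
s or s or C
s or s or C and D
s or s or D and D
s or s or q and D
s or s or q and s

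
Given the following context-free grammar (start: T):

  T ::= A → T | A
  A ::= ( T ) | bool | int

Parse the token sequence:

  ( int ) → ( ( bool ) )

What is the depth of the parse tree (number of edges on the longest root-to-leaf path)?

[T [A ( [T [A int]] )] → [T [A ( [T [A ( [T [A bool]] )]] )]]]

7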